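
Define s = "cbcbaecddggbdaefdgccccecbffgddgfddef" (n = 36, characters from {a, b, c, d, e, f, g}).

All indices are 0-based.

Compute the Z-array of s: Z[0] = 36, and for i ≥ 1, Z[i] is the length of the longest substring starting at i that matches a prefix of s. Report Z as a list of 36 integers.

Z[0]=36
i=1: outside box; Z[1]=0
i=2: outside box; Z[2]=2 extend→box=[2,4)
i=3: min(r-i=1, Z[1]=0)=0; Z[3]=0
i=4: outside box; Z[4]=0
i=5: outside box; Z[5]=0
i=6: outside box; Z[6]=1 extend→box=[6,7)
i=7: outside box; Z[7]=0
i=8: outside box; Z[8]=0
i=9: outside box; Z[9]=0
i=10: outside box; Z[10]=0
i=11: outside box; Z[11]=0
i=12: outside box; Z[12]=0
i=13: outside box; Z[13]=0
i=14: outside box; Z[14]=0
i=15: outside box; Z[15]=0
i=16: outside box; Z[16]=0
i=17: outside box; Z[17]=0
i=18: outside box; Z[18]=1 extend→box=[18,19)
i=19: outside box; Z[19]=1 extend→box=[19,20)
i=20: outside box; Z[20]=1 extend→box=[20,21)
i=21: outside box; Z[21]=1 extend→box=[21,22)
i=22: outside box; Z[22]=0
i=23: outside box; Z[23]=2 extend→box=[23,25)
i=24: min(r-i=1, Z[1]=0)=0; Z[24]=0
i=25: outside box; Z[25]=0
i=26: outside box; Z[26]=0
i=27: outside box; Z[27]=0
i=28: outside box; Z[28]=0
i=29: outside box; Z[29]=0
i=30: outside box; Z[30]=0
i=31: outside box; Z[31]=0
i=32: outside box; Z[32]=0
i=33: outside box; Z[33]=0
i=34: outside box; Z[34]=0
i=35: outside box; Z[35]=0

[36, 0, 2, 0, 0, 0, 1, 0, 0, 0, 0, 0, 0, 0, 0, 0, 0, 0, 1, 1, 1, 1, 0, 2, 0, 0, 0, 0, 0, 0, 0, 0, 0, 0, 0, 0]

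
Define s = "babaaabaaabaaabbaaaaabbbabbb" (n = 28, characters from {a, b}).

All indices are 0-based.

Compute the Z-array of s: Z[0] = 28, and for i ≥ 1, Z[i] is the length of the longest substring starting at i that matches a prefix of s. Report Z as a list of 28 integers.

[28, 0, 2, 0, 0, 0, 2, 0, 0, 0, 2, 0, 0, 0, 1, 2, 0, 0, 0, 0, 0, 1, 1, 3, 0, 1, 1, 1]

Z[0]=28
i=1: fresh scan; Z[1]=0
i=2: fresh scan; Z[2]=2 grow→box=[2,4)
i=3: min(r-i=1, Z[1]=0)=0; Z[3]=0
i=4: fresh scan; Z[4]=0
i=5: fresh scan; Z[5]=0
i=6: fresh scan; Z[6]=2 grow→box=[6,8)
i=7: min(r-i=1, Z[1]=0)=0; Z[7]=0
i=8: fresh scan; Z[8]=0
i=9: fresh scan; Z[9]=0
i=10: fresh scan; Z[10]=2 grow→box=[10,12)
i=11: min(r-i=1, Z[1]=0)=0; Z[11]=0
i=12: fresh scan; Z[12]=0
i=13: fresh scan; Z[13]=0
i=14: fresh scan; Z[14]=1 grow→box=[14,15)
i=15: fresh scan; Z[15]=2 grow→box=[15,17)
i=16: min(r-i=1, Z[1]=0)=0; Z[16]=0
i=17: fresh scan; Z[17]=0
i=18: fresh scan; Z[18]=0
i=19: fresh scan; Z[19]=0
i=20: fresh scan; Z[20]=0
i=21: fresh scan; Z[21]=1 grow→box=[21,22)
i=22: fresh scan; Z[22]=1 grow→box=[22,23)
i=23: fresh scan; Z[23]=3 grow→box=[23,26)
i=24: min(r-i=2, Z[1]=0)=0; Z[24]=0
i=25: min(r-i=1, Z[2]=2)=1; Z[25]=1
i=26: fresh scan; Z[26]=1 grow→box=[26,27)
i=27: fresh scan; Z[27]=1 grow→box=[27,28)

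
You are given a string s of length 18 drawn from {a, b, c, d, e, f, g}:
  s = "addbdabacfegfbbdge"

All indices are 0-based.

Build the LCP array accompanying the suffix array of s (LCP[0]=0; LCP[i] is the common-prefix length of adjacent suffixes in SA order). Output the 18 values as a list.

rank→(start, suffix):
  0 → (5, 'abacfegfbbdge')
  1 → (7, 'acfegfbbdge')
  2 → (0, 'addbdabacfegfbbdge')
  3 → (6, 'bacfegfbbdge')
  4 → (13, 'bbdge')
  5 → (3, 'bdabacfegfbbdge')
  6 → (14, 'bdge')
  7 → (8, 'cfegfbbdge')
  8 → (4, 'dabacfegfbbdge')
  9 → (2, 'dbdabacfegfbbdge')
  10 → (1, 'ddbdabacfegfbbdge')
  11 → (15, 'dge')
  12 → (17, 'e')
  13 → (10, 'egfbbdge')
  14 → (12, 'fbbdge')
  15 → (9, 'fegfbbdge')
  16 → (16, 'ge')
  17 → (11, 'gfbbdge')

SA = [5, 7, 0, 6, 13, 3, 14, 8, 4, 2, 1, 15, 17, 10, 12, 9, 16, 11]
rank  pair      lcp
   1  s[5:],s[7:]  1  'a'
   2  s[7:],s[0:]  1  'a'
   3  s[0:],s[6:]  0  ''
   4  s[6:],s[13:]  1  'b'
   5  s[13:],s[3:]  1  'b'
   6  s[3:],s[14:]  2  'bd'
   7  s[14:],s[8:]  0  ''
   8  s[8:],s[4:]  0  ''
   9  s[4:],s[2:]  1  'd'
  10  s[2:],s[1:]  1  'd'
  11  s[1:],s[15:]  1  'd'
  12  s[15:],s[17:]  0  ''
  13  s[17:],s[10:]  1  'e'
  14  s[10:],s[12:]  0  ''
  15  s[12:],s[9:]  1  'f'
  16  s[9:],s[16:]  0  ''
  17  s[16:],s[11:]  1  'g'

[0, 1, 1, 0, 1, 1, 2, 0, 0, 1, 1, 1, 0, 1, 0, 1, 0, 1]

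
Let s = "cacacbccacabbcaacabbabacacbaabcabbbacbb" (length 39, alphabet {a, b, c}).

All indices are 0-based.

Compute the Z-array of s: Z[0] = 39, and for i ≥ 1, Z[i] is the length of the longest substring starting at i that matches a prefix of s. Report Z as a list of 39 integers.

Z[0]=39
i=1: fresh scan; Z[1]=0
i=2: fresh scan; Z[2]=3 grow→box=[2,5)
i=3: min(r-i=2, Z[1]=0)=0; Z[3]=0
i=4: min(r-i=1, Z[2]=3)=1; Z[4]=1
i=5: fresh scan; Z[5]=0
i=6: fresh scan; Z[6]=1 grow→box=[6,7)
i=7: fresh scan; Z[7]=4 grow→box=[7,11)
i=8: min(r-i=3, Z[1]=0)=0; Z[8]=0
i=9: min(r-i=2, Z[2]=3)=2; Z[9]=2
i=10: min(r-i=1, Z[3]=0)=0; Z[10]=0
i=11: fresh scan; Z[11]=0
i=12: fresh scan; Z[12]=0
i=13: fresh scan; Z[13]=2 grow→box=[13,15)
i=14: min(r-i=1, Z[1]=0)=0; Z[14]=0
i=15: fresh scan; Z[15]=0
i=16: fresh scan; Z[16]=2 grow→box=[16,18)
i=17: min(r-i=1, Z[1]=0)=0; Z[17]=0
i=18: fresh scan; Z[18]=0
i=19: fresh scan; Z[19]=0
i=20: fresh scan; Z[20]=0
i=21: fresh scan; Z[21]=0
i=22: fresh scan; Z[22]=0
i=23: fresh scan; Z[23]=3 grow→box=[23,26)
i=24: min(r-i=2, Z[1]=0)=0; Z[24]=0
i=25: min(r-i=1, Z[2]=3)=1; Z[25]=1
i=26: fresh scan; Z[26]=0
i=27: fresh scan; Z[27]=0
i=28: fresh scan; Z[28]=0
i=29: fresh scan; Z[29]=0
i=30: fresh scan; Z[30]=2 grow→box=[30,32)
i=31: min(r-i=1, Z[1]=0)=0; Z[31]=0
i=32: fresh scan; Z[32]=0
i=33: fresh scan; Z[33]=0
i=34: fresh scan; Z[34]=0
i=35: fresh scan; Z[35]=0
i=36: fresh scan; Z[36]=1 grow→box=[36,37)
i=37: fresh scan; Z[37]=0
i=38: fresh scan; Z[38]=0

[39, 0, 3, 0, 1, 0, 1, 4, 0, 2, 0, 0, 0, 2, 0, 0, 2, 0, 0, 0, 0, 0, 0, 3, 0, 1, 0, 0, 0, 0, 2, 0, 0, 0, 0, 0, 1, 0, 0]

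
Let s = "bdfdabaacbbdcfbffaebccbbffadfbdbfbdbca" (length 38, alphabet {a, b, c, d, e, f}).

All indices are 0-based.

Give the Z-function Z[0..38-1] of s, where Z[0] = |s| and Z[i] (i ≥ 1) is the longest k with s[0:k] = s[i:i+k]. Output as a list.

Z[0]=38
i=1: i≥r, start 0; Z[1]=0
i=2: i≥r, start 0; Z[2]=0
i=3: i≥r, start 0; Z[3]=0
i=4: i≥r, start 0; Z[4]=0
i=5: i≥r, start 0; Z[5]=1 scan→box=[5,6)
i=6: i≥r, start 0; Z[6]=0
i=7: i≥r, start 0; Z[7]=0
i=8: i≥r, start 0; Z[8]=0
i=9: i≥r, start 0; Z[9]=1 scan→box=[9,10)
i=10: i≥r, start 0; Z[10]=2 scan→box=[10,12)
i=11: min(r-i=1, Z[1]=0)=0; Z[11]=0
i=12: i≥r, start 0; Z[12]=0
i=13: i≥r, start 0; Z[13]=0
i=14: i≥r, start 0; Z[14]=1 scan→box=[14,15)
i=15: i≥r, start 0; Z[15]=0
i=16: i≥r, start 0; Z[16]=0
i=17: i≥r, start 0; Z[17]=0
i=18: i≥r, start 0; Z[18]=0
i=19: i≥r, start 0; Z[19]=1 scan→box=[19,20)
i=20: i≥r, start 0; Z[20]=0
i=21: i≥r, start 0; Z[21]=0
i=22: i≥r, start 0; Z[22]=1 scan→box=[22,23)
i=23: i≥r, start 0; Z[23]=1 scan→box=[23,24)
i=24: i≥r, start 0; Z[24]=0
i=25: i≥r, start 0; Z[25]=0
i=26: i≥r, start 0; Z[26]=0
i=27: i≥r, start 0; Z[27]=0
i=28: i≥r, start 0; Z[28]=0
i=29: i≥r, start 0; Z[29]=2 scan→box=[29,31)
i=30: min(r-i=1, Z[1]=0)=0; Z[30]=0
i=31: i≥r, start 0; Z[31]=1 scan→box=[31,32)
i=32: i≥r, start 0; Z[32]=0
i=33: i≥r, start 0; Z[33]=2 scan→box=[33,35)
i=34: min(r-i=1, Z[1]=0)=0; Z[34]=0
i=35: i≥r, start 0; Z[35]=1 scan→box=[35,36)
i=36: i≥r, start 0; Z[36]=0
i=37: i≥r, start 0; Z[37]=0

[38, 0, 0, 0, 0, 1, 0, 0, 0, 1, 2, 0, 0, 0, 1, 0, 0, 0, 0, 1, 0, 0, 1, 1, 0, 0, 0, 0, 0, 2, 0, 1, 0, 2, 0, 1, 0, 0]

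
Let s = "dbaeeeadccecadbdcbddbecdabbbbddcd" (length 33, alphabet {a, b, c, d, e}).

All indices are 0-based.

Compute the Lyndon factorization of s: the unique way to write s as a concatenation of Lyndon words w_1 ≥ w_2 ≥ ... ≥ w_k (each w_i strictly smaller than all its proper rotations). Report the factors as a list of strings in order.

["d", "b", "aeee", "adccec", "adbdcbddbecd", "abbbbddcd"]

emit factor 1: 'd' (i=0, period=1)
emit factor 2: 'b' (i=1, period=1)
emit factor 3: 'aeee' (i=2, period=4)
emit factor 4: 'adccec' (i=6, period=6)
emit factor 5: 'adbdcbddbecd' (i=12, period=12)
emit factor 6: 'abbbbddcd' (i=24, period=9)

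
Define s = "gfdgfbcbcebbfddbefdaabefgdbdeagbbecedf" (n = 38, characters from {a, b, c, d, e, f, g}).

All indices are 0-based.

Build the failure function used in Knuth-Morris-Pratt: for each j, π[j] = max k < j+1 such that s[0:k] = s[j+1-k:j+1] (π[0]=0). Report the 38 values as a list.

[0, 0, 0, 1, 2, 0, 0, 0, 0, 0, 0, 0, 0, 0, 0, 0, 0, 0, 0, 0, 0, 0, 0, 0, 1, 0, 0, 0, 0, 0, 1, 0, 0, 0, 0, 0, 0, 0]

π[0] = 0
j=1 s[j]='f': π[1]=0 (border '')
j=2 s[j]='d': π[2]=0 (border '')
j=3 s[j]='g': π[3]=1 (border 'g')
j=4 s[j]='f': π[4]=2 (border 'gf')
j=5 s[j]='b': k: 2→0; π[5]=0 (border '')
j=6 s[j]='c': π[6]=0 (border '')
j=7 s[j]='b': π[7]=0 (border '')
j=8 s[j]='c': π[8]=0 (border '')
j=9 s[j]='e': π[9]=0 (border '')
j=10 s[j]='b': π[10]=0 (border '')
j=11 s[j]='b': π[11]=0 (border '')
j=12 s[j]='f': π[12]=0 (border '')
j=13 s[j]='d': π[13]=0 (border '')
j=14 s[j]='d': π[14]=0 (border '')
j=15 s[j]='b': π[15]=0 (border '')
j=16 s[j]='e': π[16]=0 (border '')
j=17 s[j]='f': π[17]=0 (border '')
j=18 s[j]='d': π[18]=0 (border '')
j=19 s[j]='a': π[19]=0 (border '')
j=20 s[j]='a': π[20]=0 (border '')
j=21 s[j]='b': π[21]=0 (border '')
j=22 s[j]='e': π[22]=0 (border '')
j=23 s[j]='f': π[23]=0 (border '')
j=24 s[j]='g': π[24]=1 (border 'g')
j=25 s[j]='d': k: 1→0; π[25]=0 (border '')
j=26 s[j]='b': π[26]=0 (border '')
j=27 s[j]='d': π[27]=0 (border '')
j=28 s[j]='e': π[28]=0 (border '')
j=29 s[j]='a': π[29]=0 (border '')
j=30 s[j]='g': π[30]=1 (border 'g')
j=31 s[j]='b': k: 1→0; π[31]=0 (border '')
j=32 s[j]='b': π[32]=0 (border '')
j=33 s[j]='e': π[33]=0 (border '')
j=34 s[j]='c': π[34]=0 (border '')
j=35 s[j]='e': π[35]=0 (border '')
j=36 s[j]='d': π[36]=0 (border '')
j=37 s[j]='f': π[37]=0 (border '')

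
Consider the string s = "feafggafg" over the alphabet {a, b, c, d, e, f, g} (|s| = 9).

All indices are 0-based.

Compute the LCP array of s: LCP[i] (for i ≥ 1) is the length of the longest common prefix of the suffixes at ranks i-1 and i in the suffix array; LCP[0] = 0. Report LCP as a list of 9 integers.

[0, 3, 0, 0, 1, 2, 0, 1, 1]

sorted suffixes:
  #0 SA[0]=6  'afg'
  #1 SA[1]=2  'afggafg'
  #2 SA[2]=1  'eafggafg'
  #3 SA[3]=0  'feafggafg'
  #4 SA[4]=7  'fg'
  #5 SA[5]=3  'fggafg'
  #6 SA[6]=8  'g'
  #7 SA[7]=5  'gafg'
  #8 SA[8]=4  'ggafg'

SA = [6, 2, 1, 0, 7, 3, 8, 5, 4]
i: (SA[i-1],SA[i]) lcp shared
  1: (6,2) 3 'afg'
  2: (2,1) 0 ''
  3: (1,0) 0 ''
  4: (0,7) 1 'f'
  5: (7,3) 2 'fg'
  6: (3,8) 0 ''
  7: (8,5) 1 'g'
  8: (5,4) 1 'g'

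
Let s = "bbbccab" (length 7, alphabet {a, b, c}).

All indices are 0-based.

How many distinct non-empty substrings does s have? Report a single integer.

23

rank→(start, suffix):
  0 → (5, 'ab')
  1 → (6, 'b')
  2 → (0, 'bbbccab')
  3 → (1, 'bbccab')
  4 → (2, 'bccab')
  5 → (4, 'cab')
  6 → (3, 'ccab')

SA = [5, 6, 0, 1, 2, 4, 3]
i: (SA[i-1],SA[i]) lcp shared
  1: (5,6) 0 ''
  2: (6,0) 1 'b'
  3: (0,1) 2 'bb'
  4: (1,2) 1 'b'
  5: (2,4) 0 ''
  6: (4,3) 1 'c'

n(n+1)/2 = 7·8/2 = 28
Σ LCP = 0 + 0 + 1 + 2 + 1 + 0 + 1 = 5
distinct = 28 − 5 = 23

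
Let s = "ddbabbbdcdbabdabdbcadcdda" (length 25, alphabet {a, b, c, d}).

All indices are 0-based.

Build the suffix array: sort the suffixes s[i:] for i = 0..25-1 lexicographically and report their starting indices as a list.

[24, 3, 11, 14, 19, 2, 10, 4, 5, 17, 12, 15, 6, 18, 8, 21, 23, 13, 1, 9, 16, 7, 20, 22, 0]

rank | idx | suffix
   0 |  24 | a
   1 |   3 | abbbdcdbabdabdbcadcdda
   2 |  11 | abdabdbcadcdda
   3 |  14 | abdbcadcdda
   4 |  19 | adcdda
   5 |   2 | babbbdcdbabdabdbcadcdda
   6 |  10 | babdabdbcadcdda
   7 |   4 | bbbdcdbabdabdbcadcdda
   8 |   5 | bbdcdbabdabdbcadcdda
   9 |  17 | bcadcdda
  10 |  12 | bdabdbcadcdda
  11 |  15 | bdbcadcdda
  12 |   6 | bdcdbabdabdbcadcdda
  13 |  18 | cadcdda
  14 |   8 | cdbabdabdbcadcdda
  15 |  21 | cdda
  16 |  23 | da
  17 |  13 | dabdbcadcdda
  18 |   1 | dbabbbdcdbabdabdbcadcdda
  19 |   9 | dbabdabdbcadcdda
  20 |  16 | dbcadcdda
  21 |   7 | dcdbabdabdbcadcdda
  22 |  20 | dcdda
  23 |  22 | dda
  24 |   0 | ddbabbbdcdbabdabdbcadcdda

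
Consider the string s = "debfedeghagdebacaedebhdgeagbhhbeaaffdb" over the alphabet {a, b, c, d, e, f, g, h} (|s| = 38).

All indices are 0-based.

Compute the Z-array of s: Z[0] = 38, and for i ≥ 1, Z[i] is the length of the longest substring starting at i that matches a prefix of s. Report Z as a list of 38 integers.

[38, 0, 0, 0, 0, 2, 0, 0, 0, 0, 0, 3, 0, 0, 0, 0, 0, 0, 3, 0, 0, 0, 1, 0, 0, 0, 0, 0, 0, 0, 0, 0, 0, 0, 0, 0, 1, 0]

Z[0]=38
i=1: outside box; Z[1]=0
i=2: outside box; Z[2]=0
i=3: outside box; Z[3]=0
i=4: outside box; Z[4]=0
i=5: outside box; Z[5]=2 scan→box=[5,7)
i=6: min(r-i=1, Z[1]=0)=0; Z[6]=0
i=7: outside box; Z[7]=0
i=8: outside box; Z[8]=0
i=9: outside box; Z[9]=0
i=10: outside box; Z[10]=0
i=11: outside box; Z[11]=3 scan→box=[11,14)
i=12: min(r-i=2, Z[1]=0)=0; Z[12]=0
i=13: min(r-i=1, Z[2]=0)=0; Z[13]=0
i=14: outside box; Z[14]=0
i=15: outside box; Z[15]=0
i=16: outside box; Z[16]=0
i=17: outside box; Z[17]=0
i=18: outside box; Z[18]=3 scan→box=[18,21)
i=19: min(r-i=2, Z[1]=0)=0; Z[19]=0
i=20: min(r-i=1, Z[2]=0)=0; Z[20]=0
i=21: outside box; Z[21]=0
i=22: outside box; Z[22]=1 scan→box=[22,23)
i=23: outside box; Z[23]=0
i=24: outside box; Z[24]=0
i=25: outside box; Z[25]=0
i=26: outside box; Z[26]=0
i=27: outside box; Z[27]=0
i=28: outside box; Z[28]=0
i=29: outside box; Z[29]=0
i=30: outside box; Z[30]=0
i=31: outside box; Z[31]=0
i=32: outside box; Z[32]=0
i=33: outside box; Z[33]=0
i=34: outside box; Z[34]=0
i=35: outside box; Z[35]=0
i=36: outside box; Z[36]=1 scan→box=[36,37)
i=37: outside box; Z[37]=0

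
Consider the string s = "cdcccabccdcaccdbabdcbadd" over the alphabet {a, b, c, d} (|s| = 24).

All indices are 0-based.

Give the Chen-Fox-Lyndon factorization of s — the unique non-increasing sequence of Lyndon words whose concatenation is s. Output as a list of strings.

emit factor 1: 'cd' (i=0, period=2)
emit factor 2: 'c' (i=2, period=1)
emit factor 3: 'c' (i=3, period=1)
emit factor 4: 'c' (i=4, period=1)
emit factor 5: 'abccdcaccdbabdcbadd' (i=5, period=19)

["cd", "c", "c", "c", "abccdcaccdbabdcbadd"]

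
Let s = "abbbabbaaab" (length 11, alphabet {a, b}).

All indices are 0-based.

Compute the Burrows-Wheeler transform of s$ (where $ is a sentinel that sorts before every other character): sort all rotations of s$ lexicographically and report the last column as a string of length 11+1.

bbaab$abbaba

rank  rotation      last
    0  $abbbabbaaab  b
    1  aaab$abbbabb  b
    2  aab$abbbabba  a
    3  ab$abbbabbaa  a
    4  abbaaab$abbb  b
    5  abbbabbaaab$  $
    6  b$abbbabbaaa  a
    7  baaab$abbbab  b
    8  babbaaab$abb  b
    9  bbaaab$abbba  a
   10  bbabbaaab$ab  b
   11  bbbabbaaab$a  a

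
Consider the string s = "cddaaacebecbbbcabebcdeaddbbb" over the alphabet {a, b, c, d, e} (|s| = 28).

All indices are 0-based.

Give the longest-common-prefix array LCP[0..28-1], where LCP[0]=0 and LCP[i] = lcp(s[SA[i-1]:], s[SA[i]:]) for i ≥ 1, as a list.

rank→(start, suffix):
  0 → (3, 'aaacebecbbbcabebcdeaddbbb')
  1 → (4, 'aacebecbbbcabebcdeaddbbb')
  2 → (15, 'abebcdeaddbbb')
  3 → (5, 'acebecbbbcabebcdeaddbbb')
  4 → (22, 'addbbb')
  5 → (27, 'b')
  6 → (26, 'bb')
  7 → (25, 'bbb')
  8 → (11, 'bbbcabebcdeaddbbb')
  9 → (12, 'bbcabebcdeaddbbb')
  10 → (13, 'bcabebcdeaddbbb')
  11 → (18, 'bcdeaddbbb')
  12 → (16, 'bebcdeaddbbb')
  13 → (8, 'becbbbcabebcdeaddbbb')
  14 → (14, 'cabebcdeaddbbb')
  15 → (10, 'cbbbcabebcdeaddbbb')
  16 → (0, 'cddaaacebecbbbcabebcdeaddbbb')
  17 → (19, 'cdeaddbbb')
  18 → (6, 'cebecbbbcabebcdeaddbbb')
  19 → (2, 'daaacebecbbbcabebcdeaddbbb')
  20 → (24, 'dbbb')
  21 → (1, 'ddaaacebecbbbcabebcdeaddbbb')
  22 → (23, 'ddbbb')
  23 → (20, 'deaddbbb')
  24 → (21, 'eaddbbb')
  25 → (17, 'ebcdeaddbbb')
  26 → (7, 'ebecbbbcabebcdeaddbbb')
  27 → (9, 'ecbbbcabebcdeaddbbb')

SA = [3, 4, 15, 5, 22, 27, 26, 25, 11, 12, 13, 18, 16, 8, 14, 10, 0, 19, 6, 2, 24, 1, 23, 20, 21, 17, 7, 9]
rank  pair      lcp
   1  s[3:],s[4:]  2  'aa'
   2  s[4:],s[15:]  1  'a'
   3  s[15:],s[5:]  1  'a'
   4  s[5:],s[22:]  1  'a'
   5  s[22:],s[27:]  0  ''
   6  s[27:],s[26:]  1  'b'
   7  s[26:],s[25:]  2  'bb'
   8  s[25:],s[11:]  3  'bbb'
   9  s[11:],s[12:]  2  'bb'
  10  s[12:],s[13:]  1  'b'
  11  s[13:],s[18:]  2  'bc'
  12  s[18:],s[16:]  1  'b'
  13  s[16:],s[8:]  2  'be'
  14  s[8:],s[14:]  0  ''
  15  s[14:],s[10:]  1  'c'
  16  s[10:],s[0:]  1  'c'
  17  s[0:],s[19:]  2  'cd'
  18  s[19:],s[6:]  1  'c'
  19  s[6:],s[2:]  0  ''
  20  s[2:],s[24:]  1  'd'
  21  s[24:],s[1:]  1  'd'
  22  s[1:],s[23:]  2  'dd'
  23  s[23:],s[20:]  1  'd'
  24  s[20:],s[21:]  0  ''
  25  s[21:],s[17:]  1  'e'
  26  s[17:],s[7:]  2  'eb'
  27  s[7:],s[9:]  1  'e'

[0, 2, 1, 1, 1, 0, 1, 2, 3, 2, 1, 2, 1, 2, 0, 1, 1, 2, 1, 0, 1, 1, 2, 1, 0, 1, 2, 1]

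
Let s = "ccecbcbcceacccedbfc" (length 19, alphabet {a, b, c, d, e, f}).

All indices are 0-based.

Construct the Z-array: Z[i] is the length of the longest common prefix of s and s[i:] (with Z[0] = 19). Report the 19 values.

[19, 1, 0, 1, 0, 1, 0, 3, 1, 0, 0, 2, 3, 1, 0, 0, 0, 0, 1]

Z[0]=19
i=1: outside box; Z[1]=1 grow→box=[1,2)
i=2: outside box; Z[2]=0
i=3: outside box; Z[3]=1 grow→box=[3,4)
i=4: outside box; Z[4]=0
i=5: outside box; Z[5]=1 grow→box=[5,6)
i=6: outside box; Z[6]=0
i=7: outside box; Z[7]=3 grow→box=[7,10)
i=8: min(r-i=2, Z[1]=1)=1; Z[8]=1
i=9: min(r-i=1, Z[2]=0)=0; Z[9]=0
i=10: outside box; Z[10]=0
i=11: outside box; Z[11]=2 grow→box=[11,13)
i=12: min(r-i=1, Z[1]=1)=1; Z[12]=3 grow→box=[12,15)
i=13: min(r-i=2, Z[1]=1)=1; Z[13]=1
i=14: min(r-i=1, Z[2]=0)=0; Z[14]=0
i=15: outside box; Z[15]=0
i=16: outside box; Z[16]=0
i=17: outside box; Z[17]=0
i=18: outside box; Z[18]=1 grow→box=[18,19)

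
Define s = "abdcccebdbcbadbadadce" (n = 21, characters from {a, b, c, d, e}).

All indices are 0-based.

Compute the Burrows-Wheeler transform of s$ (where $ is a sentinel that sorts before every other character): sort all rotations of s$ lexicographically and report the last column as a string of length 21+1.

e$bbddcdeabdcdcaabbacc

rank  rotation                last
    0  $abdcccebdbcbadbadadce  e
    1  abdcccebdbcbadbadadce$  $
    2  adadce$abdcccebdbcbadb  b
    3  adbadadce$abdcccebdbcb  b
    4  adce$abdcccebdbcbadbad  d
    5  badadce$abdcccebdbcbad  d
    6  badbadadce$abdcccebdbc  c
    7  bcbadbadadce$abdcccebd  d
    8  bdbcbadbadadce$abdccce  e
    9  bdcccebdbcbadbadadce$a  a
   10  cbadbadadce$abdcccebdb  b
   11  cccebdbcbadbadadce$abd  d
   12  ccebdbcbadbadadce$abdc  c
   13  ce$abdcccebdbcbadbadad  d
   14  cebdbcbadbadadce$abdcc  c
   15  dadce$abdcccebdbcbadba  a
   16  dbadadce$abdcccebdbcba  a
   17  dbcbadbadadce$abdccceb  b
   18  dcccebdbcbadbadadce$ab  b
   19  dce$abdcccebdbcbadbada  a
   20  e$abdcccebdbcbadbadadc  c
   21  ebdbcbadbadadce$abdccc  c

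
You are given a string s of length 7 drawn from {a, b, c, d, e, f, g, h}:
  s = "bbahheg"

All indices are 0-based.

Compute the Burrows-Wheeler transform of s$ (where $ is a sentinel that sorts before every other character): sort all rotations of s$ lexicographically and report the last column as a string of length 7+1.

gbb$heha

rank  rotation  last
    0  $bbahheg  g
    1  ahheg$bb  b
    2  bahheg$b  b
    3  bbahheg$  $
    4  eg$bbahh  h
    5  g$bbahhe  e
    6  heg$bbah  h
    7  hheg$bba  a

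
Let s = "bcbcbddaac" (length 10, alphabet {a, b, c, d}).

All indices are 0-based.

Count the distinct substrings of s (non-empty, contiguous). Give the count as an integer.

46

rank→(start, suffix):
  0 → (7, 'aac')
  1 → (8, 'ac')
  2 → (0, 'bcbcbddaac')
  3 → (2, 'bcbddaac')
  4 → (4, 'bddaac')
  5 → (9, 'c')
  6 → (1, 'cbcbddaac')
  7 → (3, 'cbddaac')
  8 → (6, 'daac')
  9 → (5, 'ddaac')

SA = [7, 8, 0, 2, 4, 9, 1, 3, 6, 5]
i: (SA[i-1],SA[i]) lcp shared
  1: (7,8) 1 'a'
  2: (8,0) 0 ''
  3: (0,2) 3 'bcb'
  4: (2,4) 1 'b'
  5: (4,9) 0 ''
  6: (9,1) 1 'c'
  7: (1,3) 2 'cb'
  8: (3,6) 0 ''
  9: (6,5) 1 'd'

n(n+1)/2 = 10·11/2 = 55
Σ LCP = 0 + 1 + 0 + 3 + 1 + 0 + 1 + 2 + 0 + 1 = 9
distinct = 55 − 9 = 46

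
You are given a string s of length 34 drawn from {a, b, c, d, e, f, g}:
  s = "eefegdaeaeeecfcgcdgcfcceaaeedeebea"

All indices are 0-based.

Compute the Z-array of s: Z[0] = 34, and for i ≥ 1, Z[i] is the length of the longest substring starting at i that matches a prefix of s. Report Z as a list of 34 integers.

Z[0]=34
i=1: i≥r, start 0; Z[1]=1 extend→box=[1,2)
i=2: i≥r, start 0; Z[2]=0
i=3: i≥r, start 0; Z[3]=1 extend→box=[3,4)
i=4: i≥r, start 0; Z[4]=0
i=5: i≥r, start 0; Z[5]=0
i=6: i≥r, start 0; Z[6]=0
i=7: i≥r, start 0; Z[7]=1 extend→box=[7,8)
i=8: i≥r, start 0; Z[8]=0
i=9: i≥r, start 0; Z[9]=2 extend→box=[9,11)
i=10: min(r-i=1, Z[1]=1)=1; Z[10]=2 extend→box=[10,12)
i=11: min(r-i=1, Z[1]=1)=1; Z[11]=1
i=12: i≥r, start 0; Z[12]=0
i=13: i≥r, start 0; Z[13]=0
i=14: i≥r, start 0; Z[14]=0
i=15: i≥r, start 0; Z[15]=0
i=16: i≥r, start 0; Z[16]=0
i=17: i≥r, start 0; Z[17]=0
i=18: i≥r, start 0; Z[18]=0
i=19: i≥r, start 0; Z[19]=0
i=20: i≥r, start 0; Z[20]=0
i=21: i≥r, start 0; Z[21]=0
i=22: i≥r, start 0; Z[22]=0
i=23: i≥r, start 0; Z[23]=1 extend→box=[23,24)
i=24: i≥r, start 0; Z[24]=0
i=25: i≥r, start 0; Z[25]=0
i=26: i≥r, start 0; Z[26]=2 extend→box=[26,28)
i=27: min(r-i=1, Z[1]=1)=1; Z[27]=1
i=28: i≥r, start 0; Z[28]=0
i=29: i≥r, start 0; Z[29]=2 extend→box=[29,31)
i=30: min(r-i=1, Z[1]=1)=1; Z[30]=1
i=31: i≥r, start 0; Z[31]=0
i=32: i≥r, start 0; Z[32]=1 extend→box=[32,33)
i=33: i≥r, start 0; Z[33]=0

[34, 1, 0, 1, 0, 0, 0, 1, 0, 2, 2, 1, 0, 0, 0, 0, 0, 0, 0, 0, 0, 0, 0, 1, 0, 0, 2, 1, 0, 2, 1, 0, 1, 0]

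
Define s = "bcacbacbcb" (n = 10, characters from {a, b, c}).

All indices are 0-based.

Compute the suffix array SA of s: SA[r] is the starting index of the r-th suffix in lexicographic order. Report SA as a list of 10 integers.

[2, 5, 9, 4, 0, 7, 1, 8, 3, 6]

sorted suffixes:
  #0 SA[0]=2  'acbacbcb'
  #1 SA[1]=5  'acbcb'
  #2 SA[2]=9  'b'
  #3 SA[3]=4  'bacbcb'
  #4 SA[4]=0  'bcacbacbcb'
  #5 SA[5]=7  'bcb'
  #6 SA[6]=1  'cacbacbcb'
  #7 SA[7]=8  'cb'
  #8 SA[8]=3  'cbacbcb'
  #9 SA[9]=6  'cbcb'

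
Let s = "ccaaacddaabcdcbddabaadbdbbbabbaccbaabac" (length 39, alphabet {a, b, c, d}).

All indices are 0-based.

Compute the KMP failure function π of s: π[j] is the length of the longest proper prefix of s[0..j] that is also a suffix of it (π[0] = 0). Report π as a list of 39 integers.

π[0] = 0
j=1 s[j]='c': π[1]=1 (border 'c')
j=2 s[j]='a': k: 1→0; π[2]=0 (border '')
j=3 s[j]='a': π[3]=0 (border '')
j=4 s[j]='a': π[4]=0 (border '')
j=5 s[j]='c': π[5]=1 (border 'c')
j=6 s[j]='d': k: 1→0; π[6]=0 (border '')
j=7 s[j]='d': π[7]=0 (border '')
j=8 s[j]='a': π[8]=0 (border '')
j=9 s[j]='a': π[9]=0 (border '')
j=10 s[j]='b': π[10]=0 (border '')
j=11 s[j]='c': π[11]=1 (border 'c')
j=12 s[j]='d': k: 1→0; π[12]=0 (border '')
j=13 s[j]='c': π[13]=1 (border 'c')
j=14 s[j]='b': k: 1→0; π[14]=0 (border '')
j=15 s[j]='d': π[15]=0 (border '')
j=16 s[j]='d': π[16]=0 (border '')
j=17 s[j]='a': π[17]=0 (border '')
j=18 s[j]='b': π[18]=0 (border '')
j=19 s[j]='a': π[19]=0 (border '')
j=20 s[j]='a': π[20]=0 (border '')
j=21 s[j]='d': π[21]=0 (border '')
j=22 s[j]='b': π[22]=0 (border '')
j=23 s[j]='d': π[23]=0 (border '')
j=24 s[j]='b': π[24]=0 (border '')
j=25 s[j]='b': π[25]=0 (border '')
j=26 s[j]='b': π[26]=0 (border '')
j=27 s[j]='a': π[27]=0 (border '')
j=28 s[j]='b': π[28]=0 (border '')
j=29 s[j]='b': π[29]=0 (border '')
j=30 s[j]='a': π[30]=0 (border '')
j=31 s[j]='c': π[31]=1 (border 'c')
j=32 s[j]='c': π[32]=2 (border 'cc')
j=33 s[j]='b': k: 2→1→0; π[33]=0 (border '')
j=34 s[j]='a': π[34]=0 (border '')
j=35 s[j]='a': π[35]=0 (border '')
j=36 s[j]='b': π[36]=0 (border '')
j=37 s[j]='a': π[37]=0 (border '')
j=38 s[j]='c': π[38]=1 (border 'c')

[0, 1, 0, 0, 0, 1, 0, 0, 0, 0, 0, 1, 0, 1, 0, 0, 0, 0, 0, 0, 0, 0, 0, 0, 0, 0, 0, 0, 0, 0, 0, 1, 2, 0, 0, 0, 0, 0, 1]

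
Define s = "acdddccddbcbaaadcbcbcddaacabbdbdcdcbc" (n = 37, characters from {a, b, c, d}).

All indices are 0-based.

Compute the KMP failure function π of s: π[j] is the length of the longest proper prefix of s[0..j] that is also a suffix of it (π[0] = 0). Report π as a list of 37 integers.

[0, 0, 0, 0, 0, 0, 0, 0, 0, 0, 0, 0, 1, 1, 1, 0, 0, 0, 0, 0, 0, 0, 0, 1, 1, 2, 1, 0, 0, 0, 0, 0, 0, 0, 0, 0, 0]

π[0] = 0
j=1 s[j]='c': π[1]=0 (border '')
j=2 s[j]='d': π[2]=0 (border '')
j=3 s[j]='d': π[3]=0 (border '')
j=4 s[j]='d': π[4]=0 (border '')
j=5 s[j]='c': π[5]=0 (border '')
j=6 s[j]='c': π[6]=0 (border '')
j=7 s[j]='d': π[7]=0 (border '')
j=8 s[j]='d': π[8]=0 (border '')
j=9 s[j]='b': π[9]=0 (border '')
j=10 s[j]='c': π[10]=0 (border '')
j=11 s[j]='b': π[11]=0 (border '')
j=12 s[j]='a': π[12]=1 (border 'a')
j=13 s[j]='a': k: 1→0; π[13]=1 (border 'a')
j=14 s[j]='a': k: 1→0; π[14]=1 (border 'a')
j=15 s[j]='d': k: 1→0; π[15]=0 (border '')
j=16 s[j]='c': π[16]=0 (border '')
j=17 s[j]='b': π[17]=0 (border '')
j=18 s[j]='c': π[18]=0 (border '')
j=19 s[j]='b': π[19]=0 (border '')
j=20 s[j]='c': π[20]=0 (border '')
j=21 s[j]='d': π[21]=0 (border '')
j=22 s[j]='d': π[22]=0 (border '')
j=23 s[j]='a': π[23]=1 (border 'a')
j=24 s[j]='a': k: 1→0; π[24]=1 (border 'a')
j=25 s[j]='c': π[25]=2 (border 'ac')
j=26 s[j]='a': k: 2→0; π[26]=1 (border 'a')
j=27 s[j]='b': k: 1→0; π[27]=0 (border '')
j=28 s[j]='b': π[28]=0 (border '')
j=29 s[j]='d': π[29]=0 (border '')
j=30 s[j]='b': π[30]=0 (border '')
j=31 s[j]='d': π[31]=0 (border '')
j=32 s[j]='c': π[32]=0 (border '')
j=33 s[j]='d': π[33]=0 (border '')
j=34 s[j]='c': π[34]=0 (border '')
j=35 s[j]='b': π[35]=0 (border '')
j=36 s[j]='c': π[36]=0 (border '')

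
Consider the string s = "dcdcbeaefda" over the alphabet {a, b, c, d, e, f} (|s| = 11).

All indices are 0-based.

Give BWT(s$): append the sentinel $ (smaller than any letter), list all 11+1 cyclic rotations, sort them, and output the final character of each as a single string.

rank  rotation      last
    0  $dcdcbeaefda  a
    1  a$dcdcbeaefd  d
    2  aefda$dcdcbe  e
    3  beaefda$dcdc  c
    4  cbeaefda$dcd  d
    5  cdcbeaefda$d  d
    6  da$dcdcbeaef  f
    7  dcbeaefda$dc  c
    8  dcdcbeaefda$  $
    9  eaefda$dcdcb  b
   10  efda$dcdcbea  a
   11  fda$dcdcbeae  e

adecddfc$bae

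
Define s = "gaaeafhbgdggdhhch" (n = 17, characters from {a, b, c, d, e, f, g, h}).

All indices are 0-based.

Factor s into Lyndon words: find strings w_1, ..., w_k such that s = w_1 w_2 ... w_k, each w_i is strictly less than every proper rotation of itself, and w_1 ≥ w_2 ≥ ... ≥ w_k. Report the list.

emit factor 1: 'g' (i=0, period=1)
emit factor 2: 'aaeafhbgdggdhhch' (i=1, period=16)

["g", "aaeafhbgdggdhhch"]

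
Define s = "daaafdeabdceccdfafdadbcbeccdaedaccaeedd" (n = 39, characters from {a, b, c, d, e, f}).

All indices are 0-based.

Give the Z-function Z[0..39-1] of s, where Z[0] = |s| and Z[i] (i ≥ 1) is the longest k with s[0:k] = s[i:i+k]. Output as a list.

[39, 0, 0, 0, 0, 1, 0, 0, 0, 1, 0, 0, 0, 0, 1, 0, 0, 0, 2, 0, 1, 0, 0, 0, 0, 0, 0, 2, 0, 0, 2, 0, 0, 0, 0, 0, 0, 1, 1]

Z[0]=39
i=1: outside box; Z[1]=0
i=2: outside box; Z[2]=0
i=3: outside box; Z[3]=0
i=4: outside box; Z[4]=0
i=5: outside box; Z[5]=1 grow→box=[5,6)
i=6: outside box; Z[6]=0
i=7: outside box; Z[7]=0
i=8: outside box; Z[8]=0
i=9: outside box; Z[9]=1 grow→box=[9,10)
i=10: outside box; Z[10]=0
i=11: outside box; Z[11]=0
i=12: outside box; Z[12]=0
i=13: outside box; Z[13]=0
i=14: outside box; Z[14]=1 grow→box=[14,15)
i=15: outside box; Z[15]=0
i=16: outside box; Z[16]=0
i=17: outside box; Z[17]=0
i=18: outside box; Z[18]=2 grow→box=[18,20)
i=19: min(r-i=1, Z[1]=0)=0; Z[19]=0
i=20: outside box; Z[20]=1 grow→box=[20,21)
i=21: outside box; Z[21]=0
i=22: outside box; Z[22]=0
i=23: outside box; Z[23]=0
i=24: outside box; Z[24]=0
i=25: outside box; Z[25]=0
i=26: outside box; Z[26]=0
i=27: outside box; Z[27]=2 grow→box=[27,29)
i=28: min(r-i=1, Z[1]=0)=0; Z[28]=0
i=29: outside box; Z[29]=0
i=30: outside box; Z[30]=2 grow→box=[30,32)
i=31: min(r-i=1, Z[1]=0)=0; Z[31]=0
i=32: outside box; Z[32]=0
i=33: outside box; Z[33]=0
i=34: outside box; Z[34]=0
i=35: outside box; Z[35]=0
i=36: outside box; Z[36]=0
i=37: outside box; Z[37]=1 grow→box=[37,38)
i=38: outside box; Z[38]=1 grow→box=[38,39)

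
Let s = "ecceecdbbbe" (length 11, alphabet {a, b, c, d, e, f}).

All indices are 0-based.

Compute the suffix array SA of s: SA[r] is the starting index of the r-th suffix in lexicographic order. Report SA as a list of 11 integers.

[7, 8, 9, 1, 5, 2, 6, 10, 0, 4, 3]

rank | idx | suffix
   0 |   7 | bbbe
   1 |   8 | bbe
   2 |   9 | be
   3 |   1 | cceecdbbbe
   4 |   5 | cdbbbe
   5 |   2 | ceecdbbbe
   6 |   6 | dbbbe
   7 |  10 | e
   8 |   0 | ecceecdbbbe
   9 |   4 | ecdbbbe
  10 |   3 | eecdbbbe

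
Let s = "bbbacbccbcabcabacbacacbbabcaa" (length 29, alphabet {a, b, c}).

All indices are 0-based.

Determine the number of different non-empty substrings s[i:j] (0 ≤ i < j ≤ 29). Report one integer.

377

rank→(start, suffix):
  0 → (28, 'a')
  1 → (27, 'aa')
  2 → (13, 'abacbacacbbabcaa')
  3 → (24, 'abcaa')
  4 → (10, 'abcabacbacacbbabcaa')
  5 → (18, 'acacbbabcaa')
  6 → (15, 'acbacacbbabcaa')
  7 → (20, 'acbbabcaa')
  8 → (3, 'acbccbcabcabacbacacbbabcaa')
  9 → (23, 'babcaa')
  10 → (17, 'bacacbbabcaa')
  11 → (14, 'bacbacacbbabcaa')
  12 → (2, 'bacbccbcabcabacbacacbbabcaa')
  13 → (22, 'bbabcaa')
  14 → (1, 'bbacbccbcabcabacbacacbbabcaa')
  15 → (0, 'bbbacbccbcabcabacbacacbbabcaa')
  16 → (25, 'bcaa')
  17 → (11, 'bcabacbacacbbabcaa')
  18 → (8, 'bcabcabacbacacbbabcaa')
  19 → (5, 'bccbcabcabacbacacbbabcaa')
  20 → (26, 'caa')
  21 → (12, 'cabacbacacbbabcaa')
  22 → (9, 'cabcabacbacacbbabcaa')
  23 → (19, 'cacbbabcaa')
  24 → (16, 'cbacacbbabcaa')
  25 → (21, 'cbbabcaa')
  26 → (7, 'cbcabcabacbacacbbabcaa')
  27 → (4, 'cbccbcabcabacbacacbbabcaa')
  28 → (6, 'ccbcabcabacbacacbbabcaa')

SA = [28, 27, 13, 24, 10, 18, 15, 20, 3, 23, 17, 14, 2, 22, 1, 0, 25, 11, 8, 5, 26, 12, 9, 19, 16, 21, 7, 4, 6]
i: (SA[i-1],SA[i]) lcp shared
  1: (28,27) 1 'a'
  2: (27,13) 1 'a'
  3: (13,24) 2 'ab'
  4: (24,10) 4 'abca'
  5: (10,18) 1 'a'
  6: (18,15) 2 'ac'
  7: (15,20) 3 'acb'
  8: (20,3) 3 'acb'
  9: (3,23) 0 ''
  10: (23,17) 2 'ba'
  11: (17,14) 3 'bac'
  12: (14,2) 4 'bacb'
  13: (2,22) 1 'b'
  14: (22,1) 3 'bba'
  15: (1,0) 2 'bb'
  16: (0,25) 1 'b'
  17: (25,11) 3 'bca'
  18: (11,8) 4 'bcab'
  19: (8,5) 2 'bc'
  20: (5,26) 0 ''
  21: (26,12) 2 'ca'
  22: (12,9) 3 'cab'
  23: (9,19) 2 'ca'
  24: (19,16) 1 'c'
  25: (16,21) 2 'cb'
  26: (21,7) 2 'cb'
  27: (7,4) 3 'cbc'
  28: (4,6) 1 'c'

n(n+1)/2 = 29·30/2 = 435
Σ LCP = 0 + 1 + 1 + 2 + 4 + 1 + 2 + 3 + 3 + 0 + 2 + 3 + 4 + 1 + 3 + 2 + 1 + 3 + 4 + 2 + 0 + 2 + 3 + 2 + 1 + 2 + 2 + 3 + 1 = 58
distinct = 435 − 58 = 377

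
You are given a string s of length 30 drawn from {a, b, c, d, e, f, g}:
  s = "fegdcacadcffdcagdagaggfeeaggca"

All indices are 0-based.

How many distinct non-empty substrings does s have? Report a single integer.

rank | idx | suffix
   0 |  29 | a
   1 |   5 | acadcffdcagdagaggfeeaggca
   2 |   7 | adcffdcagdagaggfeeaggca
   3 |  17 | agaggfeeaggca
   4 |  14 | agdagaggfeeaggca
   5 |  25 | aggca
   6 |  19 | aggfeeaggca
   7 |  28 | ca
   8 |   4 | cacadcffdcagdagaggfeeaggca
   9 |   6 | cadcffdcagdagaggfeeaggca
  10 |  13 | cagdagaggfeeaggca
  11 |   9 | cffdcagdagaggfeeaggca
  12 |  16 | dagaggfeeaggca
  13 |   3 | dcacadcffdcagdagaggfeeaggca
  14 |  12 | dcagdagaggfeeaggca
  15 |   8 | dcffdcagdagaggfeeaggca
  16 |  24 | eaggca
  17 |  23 | eeaggca
  18 |   1 | egdcacadcffdcagdagaggfeeaggca
  19 |  11 | fdcagdagaggfeeaggca
  20 |  22 | feeaggca
  21 |   0 | fegdcacadcffdcagdagaggfeeaggca
  22 |  10 | ffdcagdagaggfeeaggca
  23 |  18 | gaggfeeaggca
  24 |  27 | gca
  25 |  15 | gdagaggfeeaggca
  26 |   2 | gdcacadcffdcagdagaggfeeaggca
  27 |  21 | gfeeaggca
  28 |  26 | ggca
  29 |  20 | ggfeeaggca

SA = [29, 5, 7, 17, 14, 25, 19, 28, 4, 6, 13, 9, 16, 3, 12, 8, 24, 23, 1, 11, 22, 0, 10, 18, 27, 15, 2, 21, 26, 20]
rank  pair      lcp
   1  s[29:],s[5:]  1  'a'
   2  s[5:],s[7:]  1  'a'
   3  s[7:],s[17:]  1  'a'
   4  s[17:],s[14:]  2  'ag'
   5  s[14:],s[25:]  2  'ag'
   6  s[25:],s[19:]  3  'agg'
   7  s[19:],s[28:]  0  ''
   8  s[28:],s[4:]  2  'ca'
   9  s[4:],s[6:]  2  'ca'
  10  s[6:],s[13:]  2  'ca'
  11  s[13:],s[9:]  1  'c'
  12  s[9:],s[16:]  0  ''
  13  s[16:],s[3:]  1  'd'
  14  s[3:],s[12:]  3  'dca'
  15  s[12:],s[8:]  2  'dc'
  16  s[8:],s[24:]  0  ''
  17  s[24:],s[23:]  1  'e'
  18  s[23:],s[1:]  1  'e'
  19  s[1:],s[11:]  0  ''
  20  s[11:],s[22:]  1  'f'
  21  s[22:],s[0:]  2  'fe'
  22  s[0:],s[10:]  1  'f'
  23  s[10:],s[18:]  0  ''
  24  s[18:],s[27:]  1  'g'
  25  s[27:],s[15:]  1  'g'
  26  s[15:],s[2:]  2  'gd'
  27  s[2:],s[21:]  1  'g'
  28  s[21:],s[26:]  1  'g'
  29  s[26:],s[20:]  2  'gg'

n(n+1)/2 = 30·31/2 = 465
Σ LCP = 0 + 1 + 1 + 1 + 2 + 2 + 3 + 0 + 2 + 2 + 2 + 1 + 0 + 1 + 3 + 2 + 0 + 1 + 1 + 0 + 1 + 2 + 1 + 0 + 1 + 1 + 2 + 1 + 1 + 2 = 37
distinct = 465 − 37 = 428

428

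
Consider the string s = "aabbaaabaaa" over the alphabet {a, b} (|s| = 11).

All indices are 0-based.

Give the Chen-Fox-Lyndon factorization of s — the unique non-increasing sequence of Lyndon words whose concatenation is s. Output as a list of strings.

["aabb", "aaab", "a", "a", "a"]

emit factor 1: 'aabb' (i=0, period=4)
emit factor 2: 'aaab' (i=4, period=4)
emit factor 3: 'a' (i=8, period=1)
emit factor 4: 'a' (i=9, period=1)
emit factor 5: 'a' (i=10, period=1)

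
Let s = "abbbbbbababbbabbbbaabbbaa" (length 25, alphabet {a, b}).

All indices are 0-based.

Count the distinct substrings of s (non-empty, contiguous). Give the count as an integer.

247

sorted suffixes:
  #0 SA[0]=24  'a'
  #1 SA[1]=23  'aa'
  #2 SA[2]=18  'aabbbaa'
  #3 SA[3]=7  'ababbbabbbbaabbbaa'
  #4 SA[4]=19  'abbbaa'
  #5 SA[5]=9  'abbbabbbbaabbbaa'
  #6 SA[6]=13  'abbbbaabbbaa'
  #7 SA[7]=0  'abbbbbbababbbabbbbaabbbaa'
  #8 SA[8]=22  'baa'
  #9 SA[9]=17  'baabbbaa'
  #10 SA[10]=6  'bababbbabbbbaabbbaa'
  #11 SA[11]=8  'babbbabbbbaabbbaa'
  #12 SA[12]=12  'babbbbaabbbaa'
  #13 SA[13]=21  'bbaa'
  #14 SA[14]=16  'bbaabbbaa'
  #15 SA[15]=5  'bbababbbabbbbaabbbaa'
  #16 SA[16]=11  'bbabbbbaabbbaa'
  #17 SA[17]=20  'bbbaa'
  #18 SA[18]=15  'bbbaabbbaa'
  #19 SA[19]=4  'bbbababbbabbbbaabbbaa'
  #20 SA[20]=10  'bbbabbbbaabbbaa'
  #21 SA[21]=14  'bbbbaabbbaa'
  #22 SA[22]=3  'bbbbababbbabbbbaabbbaa'
  #23 SA[23]=2  'bbbbbababbbabbbbaabbbaa'
  #24 SA[24]=1  'bbbbbbababbbabbbbaabbbaa'

SA = [24, 23, 18, 7, 19, 9, 13, 0, 22, 17, 6, 8, 12, 21, 16, 5, 11, 20, 15, 4, 10, 14, 3, 2, 1]
i: (SA[i-1],SA[i]) lcp shared
  1: (24,23) 1 'a'
  2: (23,18) 2 'aa'
  3: (18,7) 1 'a'
  4: (7,19) 2 'ab'
  5: (19,9) 5 'abbba'
  6: (9,13) 4 'abbb'
  7: (13,0) 5 'abbbb'
  8: (0,22) 0 ''
  9: (22,17) 3 'baa'
  10: (17,6) 2 'ba'
  11: (6,8) 3 'bab'
  12: (8,12) 5 'babbb'
  13: (12,21) 1 'b'
  14: (21,16) 4 'bbaa'
  15: (16,5) 3 'bba'
  16: (5,11) 4 'bbab'
  17: (11,20) 2 'bb'
  18: (20,15) 5 'bbbaa'
  19: (15,4) 4 'bbba'
  20: (4,10) 5 'bbbab'
  21: (10,14) 3 'bbb'
  22: (14,3) 5 'bbbba'
  23: (3,2) 4 'bbbb'
  24: (2,1) 5 'bbbbb'

n(n+1)/2 = 25·26/2 = 325
Σ LCP = 0 + 1 + 2 + 1 + 2 + 5 + 4 + 5 + 0 + 3 + 2 + 3 + 5 + 1 + 4 + 3 + 4 + 2 + 5 + 4 + 5 + 3 + 5 + 4 + 5 = 78
distinct = 325 − 78 = 247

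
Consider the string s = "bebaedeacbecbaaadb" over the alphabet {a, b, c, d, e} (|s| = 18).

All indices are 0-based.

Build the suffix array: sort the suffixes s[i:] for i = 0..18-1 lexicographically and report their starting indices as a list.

sorted suffixes:
  #0 SA[0]=13  'aaadb'
  #1 SA[1]=14  'aadb'
  #2 SA[2]=7  'acbecbaaadb'
  #3 SA[3]=15  'adb'
  #4 SA[4]=3  'aedeacbecbaaadb'
  #5 SA[5]=17  'b'
  #6 SA[6]=12  'baaadb'
  #7 SA[7]=2  'baedeacbecbaaadb'
  #8 SA[8]=0  'bebaedeacbecbaaadb'
  #9 SA[9]=9  'becbaaadb'
  #10 SA[10]=11  'cbaaadb'
  #11 SA[11]=8  'cbecbaaadb'
  #12 SA[12]=16  'db'
  #13 SA[13]=5  'deacbecbaaadb'
  #14 SA[14]=6  'eacbecbaaadb'
  #15 SA[15]=1  'ebaedeacbecbaaadb'
  #16 SA[16]=10  'ecbaaadb'
  #17 SA[17]=4  'edeacbecbaaadb'

[13, 14, 7, 15, 3, 17, 12, 2, 0, 9, 11, 8, 16, 5, 6, 1, 10, 4]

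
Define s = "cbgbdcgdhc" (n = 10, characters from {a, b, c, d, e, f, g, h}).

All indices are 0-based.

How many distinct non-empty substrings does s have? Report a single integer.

rank | idx | suffix
   0 |   3 | bdcgdhc
   1 |   1 | bgbdcgdhc
   2 |   9 | c
   3 |   0 | cbgbdcgdhc
   4 |   5 | cgdhc
   5 |   4 | dcgdhc
   6 |   7 | dhc
   7 |   2 | gbdcgdhc
   8 |   6 | gdhc
   9 |   8 | hc

SA = [3, 1, 9, 0, 5, 4, 7, 2, 6, 8]
[i] adj suffixes → lcp
  [1] 3/1 → 1 ('b')
  [2] 1/9 → 0 ('')
  [3] 9/0 → 1 ('c')
  [4] 0/5 → 1 ('c')
  [5] 5/4 → 0 ('')
  [6] 4/7 → 1 ('d')
  [7] 7/2 → 0 ('')
  [8] 2/6 → 1 ('g')
  [9] 6/8 → 0 ('')

n(n+1)/2 = 10·11/2 = 55
Σ LCP = 0 + 1 + 0 + 1 + 1 + 0 + 1 + 0 + 1 + 0 = 5
distinct = 55 − 5 = 50

50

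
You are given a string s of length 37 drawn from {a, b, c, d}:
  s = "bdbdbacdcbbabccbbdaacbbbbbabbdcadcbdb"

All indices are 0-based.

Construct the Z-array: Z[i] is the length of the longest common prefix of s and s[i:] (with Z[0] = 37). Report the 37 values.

Z[0]=37
i=1: fresh scan; Z[1]=0
i=2: fresh scan; Z[2]=3 extend→box=[2,5)
i=3: min(r-i=2, Z[1]=0)=0; Z[3]=0
i=4: min(r-i=1, Z[2]=3)=1; Z[4]=1
i=5: fresh scan; Z[5]=0
i=6: fresh scan; Z[6]=0
i=7: fresh scan; Z[7]=0
i=8: fresh scan; Z[8]=0
i=9: fresh scan; Z[9]=1 extend→box=[9,10)
i=10: fresh scan; Z[10]=1 extend→box=[10,11)
i=11: fresh scan; Z[11]=0
i=12: fresh scan; Z[12]=1 extend→box=[12,13)
i=13: fresh scan; Z[13]=0
i=14: fresh scan; Z[14]=0
i=15: fresh scan; Z[15]=1 extend→box=[15,16)
i=16: fresh scan; Z[16]=2 extend→box=[16,18)
i=17: min(r-i=1, Z[1]=0)=0; Z[17]=0
i=18: fresh scan; Z[18]=0
i=19: fresh scan; Z[19]=0
i=20: fresh scan; Z[20]=0
i=21: fresh scan; Z[21]=1 extend→box=[21,22)
i=22: fresh scan; Z[22]=1 extend→box=[22,23)
i=23: fresh scan; Z[23]=1 extend→box=[23,24)
i=24: fresh scan; Z[24]=1 extend→box=[24,25)
i=25: fresh scan; Z[25]=1 extend→box=[25,26)
i=26: fresh scan; Z[26]=0
i=27: fresh scan; Z[27]=1 extend→box=[27,28)
i=28: fresh scan; Z[28]=2 extend→box=[28,30)
i=29: min(r-i=1, Z[1]=0)=0; Z[29]=0
i=30: fresh scan; Z[30]=0
i=31: fresh scan; Z[31]=0
i=32: fresh scan; Z[32]=0
i=33: fresh scan; Z[33]=0
i=34: fresh scan; Z[34]=3 extend→box=[34,37)
i=35: min(r-i=2, Z[1]=0)=0; Z[35]=0
i=36: min(r-i=1, Z[2]=3)=1; Z[36]=1

[37, 0, 3, 0, 1, 0, 0, 0, 0, 1, 1, 0, 1, 0, 0, 1, 2, 0, 0, 0, 0, 1, 1, 1, 1, 1, 0, 1, 2, 0, 0, 0, 0, 0, 3, 0, 1]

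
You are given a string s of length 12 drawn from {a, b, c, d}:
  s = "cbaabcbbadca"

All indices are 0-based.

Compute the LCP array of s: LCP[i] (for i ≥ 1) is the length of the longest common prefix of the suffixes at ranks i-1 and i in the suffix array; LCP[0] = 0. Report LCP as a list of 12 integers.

[0, 1, 1, 1, 0, 2, 1, 1, 0, 1, 2, 0]

rank→(start, suffix):
  0 → (11, 'a')
  1 → (2, 'aabcbbadca')
  2 → (3, 'abcbbadca')
  3 → (8, 'adca')
  4 → (1, 'baabcbbadca')
  5 → (7, 'badca')
  6 → (6, 'bbadca')
  7 → (4, 'bcbbadca')
  8 → (10, 'ca')
  9 → (0, 'cbaabcbbadca')
  10 → (5, 'cbbadca')
  11 → (9, 'dca')

SA = [11, 2, 3, 8, 1, 7, 6, 4, 10, 0, 5, 9]
[i] adj suffixes → lcp
  [1] 11/2 → 1 ('a')
  [2] 2/3 → 1 ('a')
  [3] 3/8 → 1 ('a')
  [4] 8/1 → 0 ('')
  [5] 1/7 → 2 ('ba')
  [6] 7/6 → 1 ('b')
  [7] 6/4 → 1 ('b')
  [8] 4/10 → 0 ('')
  [9] 10/0 → 1 ('c')
  [10] 0/5 → 2 ('cb')
  [11] 5/9 → 0 ('')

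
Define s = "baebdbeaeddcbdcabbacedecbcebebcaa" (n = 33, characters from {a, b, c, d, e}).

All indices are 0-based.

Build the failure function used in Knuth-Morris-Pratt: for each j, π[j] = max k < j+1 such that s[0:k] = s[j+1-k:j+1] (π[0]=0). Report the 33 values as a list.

[0, 0, 0, 1, 0, 1, 0, 0, 0, 0, 0, 0, 1, 0, 0, 0, 1, 1, 2, 0, 0, 0, 0, 0, 1, 0, 0, 1, 0, 1, 0, 0, 0]

π[0] = 0
j=1 s[j]='a': π[1]=0 (border '')
j=2 s[j]='e': π[2]=0 (border '')
j=3 s[j]='b': π[3]=1 (border 'b')
j=4 s[j]='d': k: 1→0; π[4]=0 (border '')
j=5 s[j]='b': π[5]=1 (border 'b')
j=6 s[j]='e': k: 1→0; π[6]=0 (border '')
j=7 s[j]='a': π[7]=0 (border '')
j=8 s[j]='e': π[8]=0 (border '')
j=9 s[j]='d': π[9]=0 (border '')
j=10 s[j]='d': π[10]=0 (border '')
j=11 s[j]='c': π[11]=0 (border '')
j=12 s[j]='b': π[12]=1 (border 'b')
j=13 s[j]='d': k: 1→0; π[13]=0 (border '')
j=14 s[j]='c': π[14]=0 (border '')
j=15 s[j]='a': π[15]=0 (border '')
j=16 s[j]='b': π[16]=1 (border 'b')
j=17 s[j]='b': k: 1→0; π[17]=1 (border 'b')
j=18 s[j]='a': π[18]=2 (border 'ba')
j=19 s[j]='c': k: 2→0; π[19]=0 (border '')
j=20 s[j]='e': π[20]=0 (border '')
j=21 s[j]='d': π[21]=0 (border '')
j=22 s[j]='e': π[22]=0 (border '')
j=23 s[j]='c': π[23]=0 (border '')
j=24 s[j]='b': π[24]=1 (border 'b')
j=25 s[j]='c': k: 1→0; π[25]=0 (border '')
j=26 s[j]='e': π[26]=0 (border '')
j=27 s[j]='b': π[27]=1 (border 'b')
j=28 s[j]='e': k: 1→0; π[28]=0 (border '')
j=29 s[j]='b': π[29]=1 (border 'b')
j=30 s[j]='c': k: 1→0; π[30]=0 (border '')
j=31 s[j]='a': π[31]=0 (border '')
j=32 s[j]='a': π[32]=0 (border '')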